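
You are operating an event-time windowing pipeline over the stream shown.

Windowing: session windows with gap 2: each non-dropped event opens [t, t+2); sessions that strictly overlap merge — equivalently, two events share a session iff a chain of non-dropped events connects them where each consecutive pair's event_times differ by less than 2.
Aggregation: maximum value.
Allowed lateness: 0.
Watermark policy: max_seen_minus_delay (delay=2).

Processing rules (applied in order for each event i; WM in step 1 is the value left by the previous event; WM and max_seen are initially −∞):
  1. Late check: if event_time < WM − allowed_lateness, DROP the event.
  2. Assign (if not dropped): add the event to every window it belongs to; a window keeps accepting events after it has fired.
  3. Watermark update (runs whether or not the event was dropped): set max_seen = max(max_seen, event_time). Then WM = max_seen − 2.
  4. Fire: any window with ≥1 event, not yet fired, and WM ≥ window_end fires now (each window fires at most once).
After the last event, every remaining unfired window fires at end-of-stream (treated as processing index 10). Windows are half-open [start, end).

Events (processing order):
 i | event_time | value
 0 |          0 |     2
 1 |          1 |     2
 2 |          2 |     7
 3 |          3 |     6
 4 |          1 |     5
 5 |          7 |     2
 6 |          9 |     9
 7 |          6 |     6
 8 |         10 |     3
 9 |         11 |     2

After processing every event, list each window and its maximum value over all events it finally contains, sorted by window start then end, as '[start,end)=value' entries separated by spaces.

[0,5)=7 [7,9)=2 [9,13)=9

i=0 t=0 v=2: → [0,2); WM=-2
i=1 t=1 v=2: → [0,3); WM=-1
i=2 t=2 v=7: → [0,4); WM=0
i=3 t=3 v=6: → [0,5); WM=1
i=4 t=1 v=5: → [0,5); WM=1
i=5 t=7 v=2: → [7,9); WM=5
i=6 t=9 v=9: → [9,11); WM=7
i=7 t=6 v=6: DROP (t<7-0); WM=7
i=8 t=10 v=3: → [9,12); WM=8
i=9 t=11 v=2: → [9,13); WM=9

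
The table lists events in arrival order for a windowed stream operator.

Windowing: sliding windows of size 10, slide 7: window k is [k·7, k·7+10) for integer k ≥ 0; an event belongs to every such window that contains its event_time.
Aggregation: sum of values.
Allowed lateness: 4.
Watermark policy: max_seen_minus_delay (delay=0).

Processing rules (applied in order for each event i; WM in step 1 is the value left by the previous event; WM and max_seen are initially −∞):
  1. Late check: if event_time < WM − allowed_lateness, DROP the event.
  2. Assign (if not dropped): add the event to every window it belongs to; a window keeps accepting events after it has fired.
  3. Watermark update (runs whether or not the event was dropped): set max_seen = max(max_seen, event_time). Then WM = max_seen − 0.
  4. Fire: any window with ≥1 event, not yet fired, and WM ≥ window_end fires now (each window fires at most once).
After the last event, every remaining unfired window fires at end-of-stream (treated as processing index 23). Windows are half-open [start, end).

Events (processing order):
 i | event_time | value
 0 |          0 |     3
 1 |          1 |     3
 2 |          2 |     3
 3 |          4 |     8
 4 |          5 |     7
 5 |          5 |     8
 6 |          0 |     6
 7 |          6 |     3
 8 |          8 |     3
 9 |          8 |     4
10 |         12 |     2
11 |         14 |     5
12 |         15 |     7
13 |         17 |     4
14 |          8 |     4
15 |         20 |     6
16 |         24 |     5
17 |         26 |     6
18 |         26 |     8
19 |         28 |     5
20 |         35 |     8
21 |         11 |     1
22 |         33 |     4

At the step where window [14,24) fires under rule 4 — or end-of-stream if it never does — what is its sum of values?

i=0 t=0 v=3: → [0,10); WM=0
i=1 t=1 v=3: → [0,10); WM=1
i=2 t=2 v=3: → [0,10); WM=2
i=3 t=4 v=8: → [0,10); WM=4
i=4 t=5 v=7: → [0,10); WM=5
i=5 t=5 v=8: → [0,10); WM=5
i=6 t=0 v=6: DROP (t<5-4); WM=5
i=7 t=6 v=3: → [0,10); WM=6
i=8 t=8 v=3: → [7,17),[0,10); WM=8
i=9 t=8 v=4: → [7,17),[0,10); WM=8
i=10 t=12 v=2: → [7,17); WM=12; [0,10) fires=42
i=11 t=14 v=5: → [14,24),[7,17); WM=14
i=12 t=15 v=7: → [14,24),[7,17); WM=15
i=13 t=17 v=4: → [14,24); WM=17; [7,17) fires=21
i=14 t=8 v=4: DROP (t<17-4); WM=17
i=15 t=20 v=6: → [14,24); WM=20
i=16 t=24 v=5: → [21,31); WM=24; [14,24) fires=22
i=17 t=26 v=6: → [21,31); WM=26
i=18 t=26 v=8: → [21,31); WM=26
i=19 t=28 v=5: → [28,38),[21,31); WM=28
i=20 t=35 v=8: → [35,45),[28,38); WM=35; [21,31) fires=24
i=21 t=11 v=1: DROP (t<35-4); WM=35
i=22 t=33 v=4: → [28,38); WM=35

22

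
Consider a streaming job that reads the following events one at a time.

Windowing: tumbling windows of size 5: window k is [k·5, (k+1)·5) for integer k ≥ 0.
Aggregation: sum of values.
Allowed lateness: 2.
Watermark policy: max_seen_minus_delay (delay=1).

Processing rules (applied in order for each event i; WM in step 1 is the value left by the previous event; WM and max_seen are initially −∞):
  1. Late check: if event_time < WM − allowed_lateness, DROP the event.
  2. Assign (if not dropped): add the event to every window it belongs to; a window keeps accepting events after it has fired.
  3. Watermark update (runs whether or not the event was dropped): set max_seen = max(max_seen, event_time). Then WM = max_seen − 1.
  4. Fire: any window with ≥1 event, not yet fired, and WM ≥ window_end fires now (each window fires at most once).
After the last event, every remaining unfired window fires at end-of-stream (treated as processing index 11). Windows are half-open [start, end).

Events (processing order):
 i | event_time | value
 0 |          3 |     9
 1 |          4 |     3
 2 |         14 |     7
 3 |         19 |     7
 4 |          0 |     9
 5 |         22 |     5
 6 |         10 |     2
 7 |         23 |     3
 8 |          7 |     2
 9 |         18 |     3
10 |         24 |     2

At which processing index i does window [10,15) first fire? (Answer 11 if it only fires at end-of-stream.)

i=0 t=3 v=9: → [0,5); WM=2
i=1 t=4 v=3: → [0,5); WM=3
i=2 t=14 v=7: → [10,15); WM=13; [0,5) fires=12
i=3 t=19 v=7: → [15,20); WM=18; [10,15) fires=7
i=4 t=0 v=9: DROP (t<18-2); WM=18
i=5 t=22 v=5: → [20,25); WM=21; [15,20) fires=7
i=6 t=10 v=2: DROP (t<21-2); WM=21
i=7 t=23 v=3: → [20,25); WM=22
i=8 t=7 v=2: DROP (t<22-2); WM=22
i=9 t=18 v=3: DROP (t<22-2); WM=22
i=10 t=24 v=2: → [20,25); WM=23

3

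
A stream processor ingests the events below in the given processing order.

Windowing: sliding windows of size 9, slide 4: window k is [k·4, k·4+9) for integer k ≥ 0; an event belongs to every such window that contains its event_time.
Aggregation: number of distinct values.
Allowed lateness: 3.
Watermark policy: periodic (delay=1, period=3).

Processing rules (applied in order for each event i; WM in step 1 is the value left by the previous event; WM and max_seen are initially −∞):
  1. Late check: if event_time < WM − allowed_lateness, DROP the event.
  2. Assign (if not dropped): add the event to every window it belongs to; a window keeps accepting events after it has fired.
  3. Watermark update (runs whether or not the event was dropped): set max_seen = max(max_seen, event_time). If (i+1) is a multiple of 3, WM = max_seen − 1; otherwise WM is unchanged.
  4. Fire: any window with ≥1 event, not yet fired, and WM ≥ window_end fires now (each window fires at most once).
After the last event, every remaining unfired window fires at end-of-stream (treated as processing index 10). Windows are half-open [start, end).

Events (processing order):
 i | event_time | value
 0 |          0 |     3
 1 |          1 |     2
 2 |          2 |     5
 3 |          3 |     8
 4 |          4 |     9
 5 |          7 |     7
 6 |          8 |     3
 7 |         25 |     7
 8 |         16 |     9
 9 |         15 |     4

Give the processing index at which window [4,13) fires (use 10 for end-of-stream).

i=0 t=0 v=3: → [0,9); WM=−∞
i=1 t=1 v=2: → [0,9); WM=−∞
i=2 t=2 v=5: → [0,9); WM=1
i=3 t=3 v=8: → [0,9); WM=1
i=4 t=4 v=9: → [4,13),[0,9); WM=1
i=5 t=7 v=7: → [4,13),[0,9); WM=6
i=6 t=8 v=3: → [8,17),[4,13),[0,9); WM=6
i=7 t=25 v=7: → [24,33),[20,29); WM=6
i=8 t=16 v=9: → [16,25),[12,21),[8,17); WM=24; [0,9) fires=6 [4,13) fires=3 [8,17) fires=2 [12,21) fires=1
i=9 t=15 v=4: DROP (t<24-3); WM=24

8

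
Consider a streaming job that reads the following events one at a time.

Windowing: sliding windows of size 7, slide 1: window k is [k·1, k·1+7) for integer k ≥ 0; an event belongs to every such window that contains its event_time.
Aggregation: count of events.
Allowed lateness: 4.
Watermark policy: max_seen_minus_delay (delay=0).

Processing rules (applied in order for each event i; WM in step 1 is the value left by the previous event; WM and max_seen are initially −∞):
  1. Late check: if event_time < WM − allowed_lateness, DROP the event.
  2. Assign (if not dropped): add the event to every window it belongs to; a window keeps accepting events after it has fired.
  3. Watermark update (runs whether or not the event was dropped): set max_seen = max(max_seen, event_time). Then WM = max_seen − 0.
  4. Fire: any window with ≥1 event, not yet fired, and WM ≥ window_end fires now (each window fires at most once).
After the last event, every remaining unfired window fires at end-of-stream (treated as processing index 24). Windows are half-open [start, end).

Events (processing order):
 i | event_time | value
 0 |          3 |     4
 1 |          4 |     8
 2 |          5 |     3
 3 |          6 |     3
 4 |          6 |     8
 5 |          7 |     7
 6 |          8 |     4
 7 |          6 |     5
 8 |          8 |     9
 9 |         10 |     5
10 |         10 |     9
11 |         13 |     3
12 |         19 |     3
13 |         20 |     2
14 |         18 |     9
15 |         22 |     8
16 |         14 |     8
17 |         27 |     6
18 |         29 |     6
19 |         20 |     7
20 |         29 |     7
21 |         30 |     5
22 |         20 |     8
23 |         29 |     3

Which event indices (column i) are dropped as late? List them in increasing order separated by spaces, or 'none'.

16 19 22

i=0 t=3 v=4: → [3,10),[2,9),[1,8),[0,7); WM=3
i=1 t=4 v=8: → [4,11),[3,10),[2,9),[1,8),[0,7); WM=4
i=2 t=5 v=3: → [5,12),[4,11),[3,10),[2,9),[1,8),[0,7); WM=5
i=3 t=6 v=3: → [6,13),[5,12),[4,11),[3,10),[2,9),[1,8),[0,7); WM=6
i=4 t=6 v=8: → [6,13),[5,12),[4,11),[3,10),[2,9),[1,8),[0,7); WM=6
i=5 t=7 v=7: → [7,14),[6,13),[5,12),[4,11),[3,10),[2,9),[1,8); WM=7; [0,7) fires=5
i=6 t=8 v=4: → [8,15),[7,14),[6,13),[5,12),[4,11),[3,10),[2,9); WM=8; [1,8) fires=6
i=7 t=6 v=5: → [6,13),[5,12),[4,11),[3,10),[2,9),[1,8),[0,7); WM=8
i=8 t=8 v=9: → [8,15),[7,14),[6,13),[5,12),[4,11),[3,10),[2,9); WM=8
i=9 t=10 v=5: → [10,17),[9,16),[8,15),[7,14),[6,13),[5,12),[4,11); WM=10; [2,9) fires=9 [3,10) fires=9
i=10 t=10 v=9: → [10,17),[9,16),[8,15),[7,14),[6,13),[5,12),[4,11); WM=10
i=11 t=13 v=3: → [13,20),[12,19),[11,18),[10,17),[9,16),[8,15),[7,14); WM=13; [4,11) fires=10 [5,12) fires=9 [6,13) fires=8
i=12 t=19 v=3: → [19,26),[18,25),[17,24),[16,23),[15,22),[14,21),[13,20); WM=19; [7,14) fires=6 [8,15) fires=5 [9,16) fires=3 [10,17) fires=3 [11,18) fires=1 [12,19) fires=1
i=13 t=20 v=2: → [20,27),[19,26),[18,25),[17,24),[16,23),[15,22),[14,21); WM=20; [13,20) fires=2
i=14 t=18 v=9: → [18,25),[17,24),[16,23),[15,22),[14,21),[13,20),[12,19); WM=20
i=15 t=22 v=8: → [22,29),[21,28),[20,27),[19,26),[18,25),[17,24),[16,23); WM=22; [14,21) fires=3 [15,22) fires=3
i=16 t=14 v=8: DROP (t<22-4); WM=22
i=17 t=27 v=6: → [27,34),[26,33),[25,32),[24,31),[23,30),[22,29),[21,28); WM=27; [16,23) fires=4 [17,24) fires=4 [18,25) fires=4 [19,26) fires=3 [20,27) fires=2
i=18 t=29 v=6: → [29,36),[28,35),[27,34),[26,33),[25,32),[24,31),[23,30); WM=29; [21,28) fires=2 [22,29) fires=2
i=19 t=20 v=7: DROP (t<29-4); WM=29
i=20 t=29 v=7: → [29,36),[28,35),[27,34),[26,33),[25,32),[24,31),[23,30); WM=29
i=21 t=30 v=5: → [30,37),[29,36),[28,35),[27,34),[26,33),[25,32),[24,31); WM=30; [23,30) fires=3
i=22 t=20 v=8: DROP (t<30-4); WM=30
i=23 t=29 v=3: → [29,36),[28,35),[27,34),[26,33),[25,32),[24,31),[23,30); WM=30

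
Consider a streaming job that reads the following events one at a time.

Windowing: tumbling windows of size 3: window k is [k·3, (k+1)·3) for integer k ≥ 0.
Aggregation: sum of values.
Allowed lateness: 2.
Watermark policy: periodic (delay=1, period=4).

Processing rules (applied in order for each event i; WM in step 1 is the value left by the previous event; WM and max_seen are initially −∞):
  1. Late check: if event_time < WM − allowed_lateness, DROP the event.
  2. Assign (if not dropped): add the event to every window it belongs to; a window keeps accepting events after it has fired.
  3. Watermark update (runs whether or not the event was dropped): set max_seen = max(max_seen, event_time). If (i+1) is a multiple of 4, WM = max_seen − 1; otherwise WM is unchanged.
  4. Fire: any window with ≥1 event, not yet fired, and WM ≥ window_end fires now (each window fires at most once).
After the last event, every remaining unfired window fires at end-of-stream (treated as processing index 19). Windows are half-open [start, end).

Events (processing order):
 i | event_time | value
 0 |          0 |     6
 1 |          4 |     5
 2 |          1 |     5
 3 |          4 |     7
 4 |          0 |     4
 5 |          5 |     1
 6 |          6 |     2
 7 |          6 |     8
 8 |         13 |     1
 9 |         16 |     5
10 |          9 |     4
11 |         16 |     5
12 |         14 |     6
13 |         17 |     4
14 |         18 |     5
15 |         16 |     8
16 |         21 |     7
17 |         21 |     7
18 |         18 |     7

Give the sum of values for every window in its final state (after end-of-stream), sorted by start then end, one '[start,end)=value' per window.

i=0 t=0 v=6: → [0,3); WM=−∞
i=1 t=4 v=5: → [3,6); WM=−∞
i=2 t=1 v=5: → [0,3); WM=−∞
i=3 t=4 v=7: → [3,6); WM=3; [0,3) fires=11
i=4 t=0 v=4: DROP (t<3-2); WM=3
i=5 t=5 v=1: → [3,6); WM=3
i=6 t=6 v=2: → [6,9); WM=3
i=7 t=6 v=8: → [6,9); WM=5
i=8 t=13 v=1: → [12,15); WM=5
i=9 t=16 v=5: → [15,18); WM=5
i=10 t=9 v=4: → [9,12); WM=5
i=11 t=16 v=5: → [15,18); WM=15; [3,6) fires=13 [6,9) fires=10 [9,12) fires=4 [12,15) fires=1
i=12 t=14 v=6: → [12,15); WM=15
i=13 t=17 v=4: → [15,18); WM=15
i=14 t=18 v=5: → [18,21); WM=15
i=15 t=16 v=8: → [15,18); WM=17
i=16 t=21 v=7: → [21,24); WM=17
i=17 t=21 v=7: → [21,24); WM=17
i=18 t=18 v=7: → [18,21); WM=17

[0,3)=11 [3,6)=13 [6,9)=10 [9,12)=4 [12,15)=7 [15,18)=22 [18,21)=12 [21,24)=14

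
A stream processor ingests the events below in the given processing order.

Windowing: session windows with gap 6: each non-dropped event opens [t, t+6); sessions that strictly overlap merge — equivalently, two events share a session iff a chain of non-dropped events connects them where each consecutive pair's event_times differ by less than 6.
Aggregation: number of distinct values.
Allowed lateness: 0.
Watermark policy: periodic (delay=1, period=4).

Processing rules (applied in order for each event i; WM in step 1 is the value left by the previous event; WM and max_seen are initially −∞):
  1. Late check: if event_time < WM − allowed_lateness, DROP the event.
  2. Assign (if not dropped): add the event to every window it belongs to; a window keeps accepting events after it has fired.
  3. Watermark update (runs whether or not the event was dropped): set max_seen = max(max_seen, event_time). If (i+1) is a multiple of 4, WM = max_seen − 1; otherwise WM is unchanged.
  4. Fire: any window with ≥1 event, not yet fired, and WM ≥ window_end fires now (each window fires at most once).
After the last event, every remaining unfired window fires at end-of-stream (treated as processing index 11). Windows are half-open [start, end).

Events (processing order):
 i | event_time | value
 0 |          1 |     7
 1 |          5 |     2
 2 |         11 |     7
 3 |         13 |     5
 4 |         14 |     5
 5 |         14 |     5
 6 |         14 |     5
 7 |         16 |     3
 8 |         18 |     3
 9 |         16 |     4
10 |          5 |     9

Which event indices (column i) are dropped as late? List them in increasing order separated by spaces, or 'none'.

i=0 t=1 v=7: → [1,7); WM=−∞
i=1 t=5 v=2: → [1,11); WM=−∞
i=2 t=11 v=7: → [11,17); WM=−∞
i=3 t=13 v=5: → [11,19); WM=12
i=4 t=14 v=5: → [11,20); WM=12
i=5 t=14 v=5: → [11,20); WM=12
i=6 t=14 v=5: → [11,20); WM=12
i=7 t=16 v=3: → [11,22); WM=15
i=8 t=18 v=3: → [11,24); WM=15
i=9 t=16 v=4: → [11,24); WM=15
i=10 t=5 v=9: DROP (t<15-0); WM=15

10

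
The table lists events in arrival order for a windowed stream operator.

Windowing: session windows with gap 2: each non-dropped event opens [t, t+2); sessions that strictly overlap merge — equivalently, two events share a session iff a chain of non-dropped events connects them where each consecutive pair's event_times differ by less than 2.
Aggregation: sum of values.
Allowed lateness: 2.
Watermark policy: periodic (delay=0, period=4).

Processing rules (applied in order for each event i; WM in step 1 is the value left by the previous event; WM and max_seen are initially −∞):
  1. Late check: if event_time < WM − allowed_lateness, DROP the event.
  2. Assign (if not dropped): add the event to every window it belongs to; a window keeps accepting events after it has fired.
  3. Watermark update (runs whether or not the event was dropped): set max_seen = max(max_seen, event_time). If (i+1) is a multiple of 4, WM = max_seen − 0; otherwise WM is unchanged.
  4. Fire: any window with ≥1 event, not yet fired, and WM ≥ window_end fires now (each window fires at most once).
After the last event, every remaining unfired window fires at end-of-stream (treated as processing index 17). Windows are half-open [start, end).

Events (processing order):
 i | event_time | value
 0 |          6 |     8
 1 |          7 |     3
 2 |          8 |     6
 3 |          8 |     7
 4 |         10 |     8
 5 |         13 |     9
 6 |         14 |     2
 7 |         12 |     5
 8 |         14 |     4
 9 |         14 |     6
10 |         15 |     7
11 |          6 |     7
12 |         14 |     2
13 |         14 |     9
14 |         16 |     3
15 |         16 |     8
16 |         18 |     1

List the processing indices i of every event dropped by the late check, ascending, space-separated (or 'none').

11

i=0 t=6 v=8: → [6,8); WM=−∞
i=1 t=7 v=3: → [6,9); WM=−∞
i=2 t=8 v=6: → [6,10); WM=−∞
i=3 t=8 v=7: → [6,10); WM=8
i=4 t=10 v=8: → [10,12); WM=8
i=5 t=13 v=9: → [13,15); WM=8
i=6 t=14 v=2: → [13,16); WM=8
i=7 t=12 v=5: → [12,16); WM=14
i=8 t=14 v=4: → [12,16); WM=14
i=9 t=14 v=6: → [12,16); WM=14
i=10 t=15 v=7: → [12,17); WM=14
i=11 t=6 v=7: DROP (t<14-2); WM=15
i=12 t=14 v=2: → [12,17); WM=15
i=13 t=14 v=9: → [12,17); WM=15
i=14 t=16 v=3: → [12,18); WM=15
i=15 t=16 v=8: → [12,18); WM=16
i=16 t=18 v=1: → [18,20); WM=16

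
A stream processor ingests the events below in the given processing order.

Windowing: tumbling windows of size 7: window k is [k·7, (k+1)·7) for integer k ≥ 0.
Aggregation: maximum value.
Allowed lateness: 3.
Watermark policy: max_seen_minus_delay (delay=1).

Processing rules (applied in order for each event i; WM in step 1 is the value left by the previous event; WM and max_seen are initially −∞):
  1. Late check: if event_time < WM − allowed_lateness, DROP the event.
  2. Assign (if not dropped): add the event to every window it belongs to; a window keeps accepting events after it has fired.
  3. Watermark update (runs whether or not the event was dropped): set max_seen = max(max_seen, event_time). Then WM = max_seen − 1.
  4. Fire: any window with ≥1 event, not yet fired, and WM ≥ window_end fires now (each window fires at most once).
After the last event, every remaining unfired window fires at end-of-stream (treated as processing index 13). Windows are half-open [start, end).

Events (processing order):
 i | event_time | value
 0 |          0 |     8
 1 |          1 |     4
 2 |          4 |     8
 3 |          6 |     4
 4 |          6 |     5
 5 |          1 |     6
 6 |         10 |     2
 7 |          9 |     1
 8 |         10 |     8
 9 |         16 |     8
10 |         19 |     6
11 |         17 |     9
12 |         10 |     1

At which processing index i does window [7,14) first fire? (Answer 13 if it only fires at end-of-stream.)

i=0 t=0 v=8: → [0,7); WM=-1
i=1 t=1 v=4: → [0,7); WM=0
i=2 t=4 v=8: → [0,7); WM=3
i=3 t=6 v=4: → [0,7); WM=5
i=4 t=6 v=5: → [0,7); WM=5
i=5 t=1 v=6: DROP (t<5-3); WM=5
i=6 t=10 v=2: → [7,14); WM=9; [0,7) fires=8
i=7 t=9 v=1: → [7,14); WM=9
i=8 t=10 v=8: → [7,14); WM=9
i=9 t=16 v=8: → [14,21); WM=15; [7,14) fires=8
i=10 t=19 v=6: → [14,21); WM=18
i=11 t=17 v=9: → [14,21); WM=18
i=12 t=10 v=1: DROP (t<18-3); WM=18

9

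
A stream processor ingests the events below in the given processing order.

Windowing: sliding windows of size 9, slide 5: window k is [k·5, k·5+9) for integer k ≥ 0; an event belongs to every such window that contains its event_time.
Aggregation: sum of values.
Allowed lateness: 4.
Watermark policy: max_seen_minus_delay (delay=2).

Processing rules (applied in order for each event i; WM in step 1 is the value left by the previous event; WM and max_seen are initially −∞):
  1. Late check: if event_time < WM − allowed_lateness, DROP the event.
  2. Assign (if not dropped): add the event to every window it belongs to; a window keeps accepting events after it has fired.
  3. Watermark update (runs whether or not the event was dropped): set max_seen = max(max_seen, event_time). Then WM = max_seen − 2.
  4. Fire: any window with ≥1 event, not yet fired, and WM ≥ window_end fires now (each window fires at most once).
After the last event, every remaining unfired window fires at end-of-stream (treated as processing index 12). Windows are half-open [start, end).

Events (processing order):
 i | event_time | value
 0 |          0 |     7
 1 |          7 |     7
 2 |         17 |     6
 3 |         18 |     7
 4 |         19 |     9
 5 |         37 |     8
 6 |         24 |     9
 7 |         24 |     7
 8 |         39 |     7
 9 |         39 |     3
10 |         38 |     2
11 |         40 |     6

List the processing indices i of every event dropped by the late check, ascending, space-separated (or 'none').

i=0 t=0 v=7: → [0,9); WM=-2
i=1 t=7 v=7: → [5,14),[0,9); WM=5
i=2 t=17 v=6: → [15,24),[10,19); WM=15; [0,9) fires=14 [5,14) fires=7
i=3 t=18 v=7: → [15,24),[10,19); WM=16
i=4 t=19 v=9: → [15,24); WM=17
i=5 t=37 v=8: → [35,44),[30,39); WM=35; [10,19) fires=13 [15,24) fires=22
i=6 t=24 v=9: DROP (t<35-4); WM=35
i=7 t=24 v=7: DROP (t<35-4); WM=35
i=8 t=39 v=7: → [35,44); WM=37
i=9 t=39 v=3: → [35,44); WM=37
i=10 t=38 v=2: → [35,44),[30,39); WM=37
i=11 t=40 v=6: → [40,49),[35,44); WM=38

6 7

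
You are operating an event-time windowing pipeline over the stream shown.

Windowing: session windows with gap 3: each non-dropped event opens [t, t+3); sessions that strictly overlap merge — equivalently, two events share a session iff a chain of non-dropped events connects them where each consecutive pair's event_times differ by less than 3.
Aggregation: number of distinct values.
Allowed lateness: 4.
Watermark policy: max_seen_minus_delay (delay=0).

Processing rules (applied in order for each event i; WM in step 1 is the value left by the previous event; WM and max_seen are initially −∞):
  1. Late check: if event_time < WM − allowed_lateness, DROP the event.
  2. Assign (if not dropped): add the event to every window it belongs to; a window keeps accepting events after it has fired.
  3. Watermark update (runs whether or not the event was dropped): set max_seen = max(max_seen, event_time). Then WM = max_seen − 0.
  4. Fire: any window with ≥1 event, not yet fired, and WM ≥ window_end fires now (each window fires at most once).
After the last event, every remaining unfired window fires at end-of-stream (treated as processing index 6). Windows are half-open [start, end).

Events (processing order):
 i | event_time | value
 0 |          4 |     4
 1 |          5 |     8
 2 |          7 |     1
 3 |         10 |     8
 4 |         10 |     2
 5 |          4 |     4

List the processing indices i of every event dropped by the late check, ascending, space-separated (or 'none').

5

i=0 t=4 v=4: → [4,7); WM=4
i=1 t=5 v=8: → [4,8); WM=5
i=2 t=7 v=1: → [4,10); WM=7
i=3 t=10 v=8: → [10,13); WM=10
i=4 t=10 v=2: → [10,13); WM=10
i=5 t=4 v=4: DROP (t<10-4); WM=10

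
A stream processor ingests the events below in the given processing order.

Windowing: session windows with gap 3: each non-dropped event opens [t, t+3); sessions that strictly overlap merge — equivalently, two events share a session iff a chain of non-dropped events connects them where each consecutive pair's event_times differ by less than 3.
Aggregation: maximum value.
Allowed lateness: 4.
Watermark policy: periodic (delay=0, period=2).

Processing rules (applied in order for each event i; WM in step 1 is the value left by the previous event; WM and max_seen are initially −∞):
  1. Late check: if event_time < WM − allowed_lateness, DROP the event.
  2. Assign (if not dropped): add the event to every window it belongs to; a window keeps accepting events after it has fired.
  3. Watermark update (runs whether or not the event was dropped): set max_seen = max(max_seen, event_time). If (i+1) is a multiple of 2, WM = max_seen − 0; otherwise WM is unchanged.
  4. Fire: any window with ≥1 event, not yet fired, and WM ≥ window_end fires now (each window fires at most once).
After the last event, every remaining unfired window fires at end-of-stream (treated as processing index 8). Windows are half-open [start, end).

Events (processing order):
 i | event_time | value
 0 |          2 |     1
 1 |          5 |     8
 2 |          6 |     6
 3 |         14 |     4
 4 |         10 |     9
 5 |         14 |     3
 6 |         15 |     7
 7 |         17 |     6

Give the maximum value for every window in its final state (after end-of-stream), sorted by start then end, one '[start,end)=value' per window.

[2,5)=1 [5,9)=8 [10,13)=9 [14,20)=7

i=0 t=2 v=1: → [2,5); WM=−∞
i=1 t=5 v=8: → [5,8); WM=5
i=2 t=6 v=6: → [5,9); WM=5
i=3 t=14 v=4: → [14,17); WM=14
i=4 t=10 v=9: → [10,13); WM=14
i=5 t=14 v=3: → [14,17); WM=14
i=6 t=15 v=7: → [14,18); WM=14
i=7 t=17 v=6: → [14,20); WM=17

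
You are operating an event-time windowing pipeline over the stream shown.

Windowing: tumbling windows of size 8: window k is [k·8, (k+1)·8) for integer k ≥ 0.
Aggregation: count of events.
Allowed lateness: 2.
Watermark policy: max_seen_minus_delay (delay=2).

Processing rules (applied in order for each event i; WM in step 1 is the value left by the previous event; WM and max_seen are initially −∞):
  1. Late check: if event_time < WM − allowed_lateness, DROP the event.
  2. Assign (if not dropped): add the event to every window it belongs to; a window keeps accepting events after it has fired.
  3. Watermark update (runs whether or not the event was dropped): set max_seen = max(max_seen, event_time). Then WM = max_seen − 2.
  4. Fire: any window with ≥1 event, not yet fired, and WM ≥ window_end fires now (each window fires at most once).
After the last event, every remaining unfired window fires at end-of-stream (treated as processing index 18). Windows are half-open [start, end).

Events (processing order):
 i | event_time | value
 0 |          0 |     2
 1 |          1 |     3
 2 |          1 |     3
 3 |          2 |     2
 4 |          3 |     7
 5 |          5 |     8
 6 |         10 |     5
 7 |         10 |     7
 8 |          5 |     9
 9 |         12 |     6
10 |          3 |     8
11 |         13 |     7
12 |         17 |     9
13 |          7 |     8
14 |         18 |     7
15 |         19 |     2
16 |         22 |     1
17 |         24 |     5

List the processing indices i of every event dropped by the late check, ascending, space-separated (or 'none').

i=0 t=0 v=2: → [0,8); WM=-2
i=1 t=1 v=3: → [0,8); WM=-1
i=2 t=1 v=3: → [0,8); WM=-1
i=3 t=2 v=2: → [0,8); WM=0
i=4 t=3 v=7: → [0,8); WM=1
i=5 t=5 v=8: → [0,8); WM=3
i=6 t=10 v=5: → [8,16); WM=8; [0,8) fires=6
i=7 t=10 v=7: → [8,16); WM=8
i=8 t=5 v=9: DROP (t<8-2); WM=8
i=9 t=12 v=6: → [8,16); WM=10
i=10 t=3 v=8: DROP (t<10-2); WM=10
i=11 t=13 v=7: → [8,16); WM=11
i=12 t=17 v=9: → [16,24); WM=15
i=13 t=7 v=8: DROP (t<15-2); WM=15
i=14 t=18 v=7: → [16,24); WM=16; [8,16) fires=4
i=15 t=19 v=2: → [16,24); WM=17
i=16 t=22 v=1: → [16,24); WM=20
i=17 t=24 v=5: → [24,32); WM=22

8 10 13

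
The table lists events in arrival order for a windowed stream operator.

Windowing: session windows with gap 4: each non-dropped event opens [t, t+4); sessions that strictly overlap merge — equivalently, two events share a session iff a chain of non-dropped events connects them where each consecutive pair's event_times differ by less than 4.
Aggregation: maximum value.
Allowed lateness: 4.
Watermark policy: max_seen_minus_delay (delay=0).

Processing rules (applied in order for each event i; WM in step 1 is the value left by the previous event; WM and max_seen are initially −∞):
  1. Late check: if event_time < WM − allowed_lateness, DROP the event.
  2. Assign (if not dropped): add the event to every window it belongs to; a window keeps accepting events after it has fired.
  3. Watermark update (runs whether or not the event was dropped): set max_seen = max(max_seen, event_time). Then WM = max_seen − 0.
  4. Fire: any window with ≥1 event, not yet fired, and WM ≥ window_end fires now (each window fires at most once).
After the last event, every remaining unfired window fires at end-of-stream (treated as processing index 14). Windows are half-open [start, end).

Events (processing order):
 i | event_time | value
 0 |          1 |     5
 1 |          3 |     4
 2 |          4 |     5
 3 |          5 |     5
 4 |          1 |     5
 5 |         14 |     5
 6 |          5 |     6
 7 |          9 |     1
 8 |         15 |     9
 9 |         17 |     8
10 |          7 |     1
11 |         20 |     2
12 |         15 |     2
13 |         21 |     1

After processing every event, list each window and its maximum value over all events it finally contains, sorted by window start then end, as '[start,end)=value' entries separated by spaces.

i=0 t=1 v=5: → [1,5); WM=1
i=1 t=3 v=4: → [1,7); WM=3
i=2 t=4 v=5: → [1,8); WM=4
i=3 t=5 v=5: → [1,9); WM=5
i=4 t=1 v=5: → [1,9); WM=5
i=5 t=14 v=5: → [14,18); WM=14
i=6 t=5 v=6: DROP (t<14-4); WM=14
i=7 t=9 v=1: DROP (t<14-4); WM=14
i=8 t=15 v=9: → [14,19); WM=15
i=9 t=17 v=8: → [14,21); WM=17
i=10 t=7 v=1: DROP (t<17-4); WM=17
i=11 t=20 v=2: → [14,24); WM=20
i=12 t=15 v=2: DROP (t<20-4); WM=20
i=13 t=21 v=1: → [14,25); WM=21

[1,9)=5 [14,25)=9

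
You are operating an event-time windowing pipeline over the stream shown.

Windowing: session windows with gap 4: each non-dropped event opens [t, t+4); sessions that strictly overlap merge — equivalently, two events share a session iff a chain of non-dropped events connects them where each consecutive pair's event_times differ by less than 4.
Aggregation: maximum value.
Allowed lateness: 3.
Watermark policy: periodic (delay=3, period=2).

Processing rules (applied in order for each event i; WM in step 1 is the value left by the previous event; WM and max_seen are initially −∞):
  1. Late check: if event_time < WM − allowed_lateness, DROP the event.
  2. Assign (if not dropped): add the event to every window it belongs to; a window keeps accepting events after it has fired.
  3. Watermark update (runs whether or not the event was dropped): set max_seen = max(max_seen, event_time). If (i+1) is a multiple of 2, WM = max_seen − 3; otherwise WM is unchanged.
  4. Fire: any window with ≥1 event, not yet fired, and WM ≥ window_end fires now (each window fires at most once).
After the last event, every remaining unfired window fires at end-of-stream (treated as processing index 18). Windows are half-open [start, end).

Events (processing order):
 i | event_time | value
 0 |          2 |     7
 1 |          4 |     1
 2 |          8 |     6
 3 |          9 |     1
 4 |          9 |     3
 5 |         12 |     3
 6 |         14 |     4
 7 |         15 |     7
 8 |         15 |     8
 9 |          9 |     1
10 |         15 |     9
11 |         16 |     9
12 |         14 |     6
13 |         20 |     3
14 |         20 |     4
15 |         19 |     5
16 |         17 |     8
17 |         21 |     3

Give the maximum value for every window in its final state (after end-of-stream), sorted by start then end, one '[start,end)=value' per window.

[2,8)=7 [8,25)=9

i=0 t=2 v=7: → [2,6); WM=−∞
i=1 t=4 v=1: → [2,8); WM=1
i=2 t=8 v=6: → [8,12); WM=1
i=3 t=9 v=1: → [8,13); WM=6
i=4 t=9 v=3: → [8,13); WM=6
i=5 t=12 v=3: → [8,16); WM=9
i=6 t=14 v=4: → [8,18); WM=9
i=7 t=15 v=7: → [8,19); WM=12
i=8 t=15 v=8: → [8,19); WM=12
i=9 t=9 v=1: → [8,19); WM=12
i=10 t=15 v=9: → [8,19); WM=12
i=11 t=16 v=9: → [8,20); WM=13
i=12 t=14 v=6: → [8,20); WM=13
i=13 t=20 v=3: → [20,24); WM=17
i=14 t=20 v=4: → [20,24); WM=17
i=15 t=19 v=5: → [8,24); WM=17
i=16 t=17 v=8: → [8,24); WM=17
i=17 t=21 v=3: → [8,25); WM=18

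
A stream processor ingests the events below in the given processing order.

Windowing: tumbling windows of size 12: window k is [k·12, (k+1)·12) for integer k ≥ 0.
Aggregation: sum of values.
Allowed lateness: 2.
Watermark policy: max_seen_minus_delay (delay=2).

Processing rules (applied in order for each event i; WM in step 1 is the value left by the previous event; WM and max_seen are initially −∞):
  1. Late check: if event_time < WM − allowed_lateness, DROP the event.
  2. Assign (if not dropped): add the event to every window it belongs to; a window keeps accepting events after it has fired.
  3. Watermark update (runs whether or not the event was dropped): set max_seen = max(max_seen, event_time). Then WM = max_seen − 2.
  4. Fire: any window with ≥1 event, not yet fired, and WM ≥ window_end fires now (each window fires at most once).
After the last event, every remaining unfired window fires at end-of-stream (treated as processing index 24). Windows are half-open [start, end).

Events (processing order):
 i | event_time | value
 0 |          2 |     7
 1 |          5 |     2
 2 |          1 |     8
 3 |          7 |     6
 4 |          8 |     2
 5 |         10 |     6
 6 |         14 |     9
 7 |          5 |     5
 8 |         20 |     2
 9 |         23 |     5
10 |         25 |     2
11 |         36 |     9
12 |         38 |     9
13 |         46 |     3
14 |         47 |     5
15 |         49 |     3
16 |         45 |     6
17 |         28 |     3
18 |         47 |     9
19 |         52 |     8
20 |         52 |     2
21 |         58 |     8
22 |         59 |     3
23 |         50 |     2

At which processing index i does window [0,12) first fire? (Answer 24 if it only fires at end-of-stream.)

6

i=0 t=2 v=7: → [0,12); WM=0
i=1 t=5 v=2: → [0,12); WM=3
i=2 t=1 v=8: → [0,12); WM=3
i=3 t=7 v=6: → [0,12); WM=5
i=4 t=8 v=2: → [0,12); WM=6
i=5 t=10 v=6: → [0,12); WM=8
i=6 t=14 v=9: → [12,24); WM=12; [0,12) fires=31
i=7 t=5 v=5: DROP (t<12-2); WM=12
i=8 t=20 v=2: → [12,24); WM=18
i=9 t=23 v=5: → [12,24); WM=21
i=10 t=25 v=2: → [24,36); WM=23
i=11 t=36 v=9: → [36,48); WM=34; [12,24) fires=16
i=12 t=38 v=9: → [36,48); WM=36; [24,36) fires=2
i=13 t=46 v=3: → [36,48); WM=44
i=14 t=47 v=5: → [36,48); WM=45
i=15 t=49 v=3: → [48,60); WM=47
i=16 t=45 v=6: → [36,48); WM=47
i=17 t=28 v=3: DROP (t<47-2); WM=47
i=18 t=47 v=9: → [36,48); WM=47
i=19 t=52 v=8: → [48,60); WM=50; [36,48) fires=41
i=20 t=52 v=2: → [48,60); WM=50
i=21 t=58 v=8: → [48,60); WM=56
i=22 t=59 v=3: → [48,60); WM=57
i=23 t=50 v=2: DROP (t<57-2); WM=57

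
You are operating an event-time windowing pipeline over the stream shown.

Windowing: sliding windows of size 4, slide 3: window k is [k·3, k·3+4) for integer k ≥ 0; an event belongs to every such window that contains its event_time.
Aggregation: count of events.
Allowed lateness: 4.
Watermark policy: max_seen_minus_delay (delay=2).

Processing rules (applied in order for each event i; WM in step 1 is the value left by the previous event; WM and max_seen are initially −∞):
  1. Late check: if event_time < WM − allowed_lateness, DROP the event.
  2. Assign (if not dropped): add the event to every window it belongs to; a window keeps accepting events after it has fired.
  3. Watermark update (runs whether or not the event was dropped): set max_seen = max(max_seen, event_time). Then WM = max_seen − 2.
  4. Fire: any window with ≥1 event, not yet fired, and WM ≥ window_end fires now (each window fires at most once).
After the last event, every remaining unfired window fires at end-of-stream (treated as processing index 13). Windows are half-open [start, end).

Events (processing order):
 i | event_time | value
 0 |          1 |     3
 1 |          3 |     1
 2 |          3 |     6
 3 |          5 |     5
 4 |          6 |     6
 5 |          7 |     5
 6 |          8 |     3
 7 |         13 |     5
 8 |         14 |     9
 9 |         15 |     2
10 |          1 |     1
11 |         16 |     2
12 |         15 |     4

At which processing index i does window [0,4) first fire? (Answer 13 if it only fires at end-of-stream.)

i=0 t=1 v=3: → [0,4); WM=-1
i=1 t=3 v=1: → [3,7),[0,4); WM=1
i=2 t=3 v=6: → [3,7),[0,4); WM=1
i=3 t=5 v=5: → [3,7); WM=3
i=4 t=6 v=6: → [6,10),[3,7); WM=4; [0,4) fires=3
i=5 t=7 v=5: → [6,10); WM=5
i=6 t=8 v=3: → [6,10); WM=6
i=7 t=13 v=5: → [12,16); WM=11; [3,7) fires=4 [6,10) fires=3
i=8 t=14 v=9: → [12,16); WM=12
i=9 t=15 v=2: → [15,19),[12,16); WM=13
i=10 t=1 v=1: DROP (t<13-4); WM=13
i=11 t=16 v=2: → [15,19); WM=14
i=12 t=15 v=4: → [15,19),[12,16); WM=14

4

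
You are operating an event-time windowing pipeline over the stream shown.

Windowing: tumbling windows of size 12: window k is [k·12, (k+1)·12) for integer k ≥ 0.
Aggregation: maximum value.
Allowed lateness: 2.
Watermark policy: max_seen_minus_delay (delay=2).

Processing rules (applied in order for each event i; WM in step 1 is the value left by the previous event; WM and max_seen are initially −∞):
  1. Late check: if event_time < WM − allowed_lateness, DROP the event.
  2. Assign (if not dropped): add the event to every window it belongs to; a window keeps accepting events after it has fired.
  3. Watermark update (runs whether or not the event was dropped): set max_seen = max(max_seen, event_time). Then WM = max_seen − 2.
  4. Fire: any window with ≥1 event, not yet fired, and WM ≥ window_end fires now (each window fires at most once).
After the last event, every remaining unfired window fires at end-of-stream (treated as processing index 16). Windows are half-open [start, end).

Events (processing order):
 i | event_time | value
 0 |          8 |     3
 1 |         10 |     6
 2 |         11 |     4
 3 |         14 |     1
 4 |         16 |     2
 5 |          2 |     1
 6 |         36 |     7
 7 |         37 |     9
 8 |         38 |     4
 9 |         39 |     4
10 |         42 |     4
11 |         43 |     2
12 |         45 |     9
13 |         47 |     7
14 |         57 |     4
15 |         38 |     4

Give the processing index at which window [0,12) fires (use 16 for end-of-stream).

3

i=0 t=8 v=3: → [0,12); WM=6
i=1 t=10 v=6: → [0,12); WM=8
i=2 t=11 v=4: → [0,12); WM=9
i=3 t=14 v=1: → [12,24); WM=12; [0,12) fires=6
i=4 t=16 v=2: → [12,24); WM=14
i=5 t=2 v=1: DROP (t<14-2); WM=14
i=6 t=36 v=7: → [36,48); WM=34; [12,24) fires=2
i=7 t=37 v=9: → [36,48); WM=35
i=8 t=38 v=4: → [36,48); WM=36
i=9 t=39 v=4: → [36,48); WM=37
i=10 t=42 v=4: → [36,48); WM=40
i=11 t=43 v=2: → [36,48); WM=41
i=12 t=45 v=9: → [36,48); WM=43
i=13 t=47 v=7: → [36,48); WM=45
i=14 t=57 v=4: → [48,60); WM=55; [36,48) fires=9
i=15 t=38 v=4: DROP (t<55-2); WM=55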